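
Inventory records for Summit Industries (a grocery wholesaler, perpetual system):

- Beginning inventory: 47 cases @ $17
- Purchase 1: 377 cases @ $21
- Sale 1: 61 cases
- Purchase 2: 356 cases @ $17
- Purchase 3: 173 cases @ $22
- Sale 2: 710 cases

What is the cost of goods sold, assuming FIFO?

Sale 1 (61) [FIFO — oldest first]: 47 @ $17 + 14 @ $21 = $1,093
Sale 2 (710) [FIFO — oldest first]: 363 @ $21 + 347 @ $17 = $13,522
Total COGS = $1,093 + $13,522 = $14,615
Ending inventory: 9 @ $17 + 173 @ $22 = $3,959

COGS = $14,615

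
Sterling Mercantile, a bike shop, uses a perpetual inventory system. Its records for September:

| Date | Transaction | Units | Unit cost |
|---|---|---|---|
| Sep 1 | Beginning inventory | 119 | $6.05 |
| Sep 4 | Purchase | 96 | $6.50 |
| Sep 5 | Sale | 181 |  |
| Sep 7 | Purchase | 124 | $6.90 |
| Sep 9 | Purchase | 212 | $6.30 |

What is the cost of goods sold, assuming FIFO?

Sep 5, 181 sold [FIFO — oldest first]: 119 @ $6.05 + 62 @ $6.50 = $1,122.95
Ending inventory: 34 @ $6.50 + 124 @ $6.90 + 212 @ $6.30 = $2,412.20

COGS = $1,122.95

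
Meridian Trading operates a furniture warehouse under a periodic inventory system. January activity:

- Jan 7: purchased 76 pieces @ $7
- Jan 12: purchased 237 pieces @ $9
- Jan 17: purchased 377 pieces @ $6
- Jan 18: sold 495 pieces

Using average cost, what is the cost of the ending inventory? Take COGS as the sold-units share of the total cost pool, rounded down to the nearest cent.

Ending inventory = $1,392.42

Jan 18, sell 495: 495/690 × $4,927.00 → $3,534.58
Ending inventory (cost pool remaining) = $1,392.42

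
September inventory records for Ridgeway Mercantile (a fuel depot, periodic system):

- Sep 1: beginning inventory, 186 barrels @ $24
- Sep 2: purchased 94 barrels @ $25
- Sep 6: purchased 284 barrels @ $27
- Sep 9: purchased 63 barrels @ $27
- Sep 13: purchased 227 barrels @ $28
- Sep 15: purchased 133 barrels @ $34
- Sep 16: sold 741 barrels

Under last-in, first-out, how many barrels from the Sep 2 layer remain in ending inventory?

Sep 16, 741 sold [LIFO — newest first]: 133 @ $34 + 227 @ $28 + 63 @ $27 + 284 @ $27 + 34 @ $25 = $21,097
Ending inventory: 186 @ $24 + 60 @ $25 = $5,964
Check: goods available $27,061 = COGS $21,097 + ending $5,964

60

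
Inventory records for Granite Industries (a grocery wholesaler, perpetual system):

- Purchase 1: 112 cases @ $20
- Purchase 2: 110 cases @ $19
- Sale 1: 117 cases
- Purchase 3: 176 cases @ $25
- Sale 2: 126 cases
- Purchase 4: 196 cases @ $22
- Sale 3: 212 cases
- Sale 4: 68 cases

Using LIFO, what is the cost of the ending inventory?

Sale 1 (117) [LIFO — newest first]: 110 @ $19 + 7 @ $20 = $2,230
Sale 2 (126) [LIFO — newest first]: 126 @ $25 = $3,150
Sale 3 (212) [LIFO — newest first]: 196 @ $22 + 16 @ $25 = $4,712
Sale 4 (68) [LIFO — newest first]: 34 @ $25 + 34 @ $20 = $1,530
Total COGS = $2,230 + $3,150 + $4,712 + $1,530 = $11,622
Ending inventory: 71 @ $20 = $1,420

Ending inventory = $1,420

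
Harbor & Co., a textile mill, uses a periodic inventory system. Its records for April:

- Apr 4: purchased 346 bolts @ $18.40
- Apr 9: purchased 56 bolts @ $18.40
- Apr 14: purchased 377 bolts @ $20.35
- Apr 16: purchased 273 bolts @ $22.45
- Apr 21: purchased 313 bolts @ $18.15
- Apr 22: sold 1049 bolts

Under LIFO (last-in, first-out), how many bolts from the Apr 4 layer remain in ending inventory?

316

Apr 22, 1049 sold [LIFO — newest first]: 313 @ $18.15 + 273 @ $22.45 + 377 @ $20.35 + 56 @ $18.40 + 30 @ $18.40 = $21,064.15
Ending inventory: 316 @ $18.40 = $5,814.40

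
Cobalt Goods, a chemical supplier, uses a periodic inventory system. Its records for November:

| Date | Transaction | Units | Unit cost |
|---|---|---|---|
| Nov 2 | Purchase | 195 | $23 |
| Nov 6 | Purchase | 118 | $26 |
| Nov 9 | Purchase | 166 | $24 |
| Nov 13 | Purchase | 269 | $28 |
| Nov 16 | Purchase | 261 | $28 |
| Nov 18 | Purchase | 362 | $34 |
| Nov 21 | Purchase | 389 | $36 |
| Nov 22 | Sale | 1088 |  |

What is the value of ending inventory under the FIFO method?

Nov 22, 1088 sold [FIFO — oldest first]: 195 @ $23 + 118 @ $26 + 166 @ $24 + 269 @ $28 + 261 @ $28 + 79 @ $34 = $29,063
Ending inventory: 283 @ $34 + 389 @ $36 = $23,626
Check: goods available $52,689 = COGS $29,063 + ending $23,626

Ending inventory = $23,626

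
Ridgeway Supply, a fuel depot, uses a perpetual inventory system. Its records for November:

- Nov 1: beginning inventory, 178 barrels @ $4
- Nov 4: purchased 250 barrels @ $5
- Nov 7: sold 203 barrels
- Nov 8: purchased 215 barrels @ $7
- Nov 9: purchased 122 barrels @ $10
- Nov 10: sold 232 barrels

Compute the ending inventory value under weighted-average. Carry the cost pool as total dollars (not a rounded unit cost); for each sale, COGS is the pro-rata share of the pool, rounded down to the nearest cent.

Ending inventory = $2,205.74

After Nov 1: 178 on hand, pool $712.00 (≈ $4.0000 each)
After Nov 4: 428 on hand, pool $1,962.00 (≈ $4.5841 each)
Nov 7, sell 203: 203/428 × $1,962.00 → $930.57
After Nov 8: 440 on hand, pool $2,536.43 (≈ $5.7646 each)
After Nov 9: 562 on hand, pool $3,756.43 (≈ $6.6840 each)
Nov 10, sell 232: 232/562 × $3,756.43 → $1,550.69
Total COGS = $930.57 + $1,550.69 = $2,481.26
Ending inventory (cost pool remaining) = $2,205.74
Check: goods available $4,687.00 = COGS $2,481.26 + ending $2,205.74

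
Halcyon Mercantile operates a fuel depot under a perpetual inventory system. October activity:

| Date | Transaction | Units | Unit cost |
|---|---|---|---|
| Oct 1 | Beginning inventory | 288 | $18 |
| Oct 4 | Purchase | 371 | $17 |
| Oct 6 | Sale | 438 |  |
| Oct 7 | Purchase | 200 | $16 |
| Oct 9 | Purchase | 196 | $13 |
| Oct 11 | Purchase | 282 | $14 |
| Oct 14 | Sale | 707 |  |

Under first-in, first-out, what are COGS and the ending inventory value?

Oct 6, 438 sold [FIFO — oldest first]: 288 @ $18 + 150 @ $17 = $7,734
Oct 14, 707 sold [FIFO — oldest first]: 221 @ $17 + 200 @ $16 + 196 @ $13 + 90 @ $14 = $10,765
Total COGS = $7,734 + $10,765 = $18,499
Ending inventory: 192 @ $14 = $2,688
Check: goods available $21,187 = COGS $18,499 + ending $2,688

COGS = $18,499; ending inventory = $2,688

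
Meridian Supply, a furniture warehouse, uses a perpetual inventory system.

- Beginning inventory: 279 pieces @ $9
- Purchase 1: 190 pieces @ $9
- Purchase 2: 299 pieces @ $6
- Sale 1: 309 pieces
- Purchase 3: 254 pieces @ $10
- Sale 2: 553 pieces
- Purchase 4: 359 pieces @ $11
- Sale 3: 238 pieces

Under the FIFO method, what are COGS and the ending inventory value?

COGS = $9,413; ending inventory = $3,091

Sale 1 (309) [FIFO — oldest first]: 279 @ $9 + 30 @ $9 = $2,781
Sale 2 (553) [FIFO — oldest first]: 160 @ $9 + 299 @ $6 + 94 @ $10 = $4,174
Sale 3 (238) [FIFO — oldest first]: 160 @ $10 + 78 @ $11 = $2,458
Total COGS = $2,781 + $4,174 + $2,458 = $9,413
Ending inventory: 281 @ $11 = $3,091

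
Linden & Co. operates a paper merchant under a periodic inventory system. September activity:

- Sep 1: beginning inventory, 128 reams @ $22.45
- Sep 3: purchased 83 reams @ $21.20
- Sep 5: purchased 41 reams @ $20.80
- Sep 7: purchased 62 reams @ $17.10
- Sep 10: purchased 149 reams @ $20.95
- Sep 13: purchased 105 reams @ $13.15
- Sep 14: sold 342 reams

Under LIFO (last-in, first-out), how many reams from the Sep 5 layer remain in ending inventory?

15

Sep 14, 342 sold [LIFO — newest first]: 105 @ $13.15 + 149 @ $20.95 + 62 @ $17.10 + 26 @ $20.80 = $6,103.30
Ending inventory: 128 @ $22.45 + 83 @ $21.20 + 15 @ $20.80 = $4,945.20
Check: goods available $11,048.50 = COGS $6,103.30 + ending $4,945.20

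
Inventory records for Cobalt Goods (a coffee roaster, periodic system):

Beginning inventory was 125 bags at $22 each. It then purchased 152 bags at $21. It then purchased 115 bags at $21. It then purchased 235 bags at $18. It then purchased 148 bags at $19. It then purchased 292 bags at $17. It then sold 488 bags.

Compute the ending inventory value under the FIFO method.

Ending inventory = $10,278

Sale 1 (488) [FIFO — oldest first]: 125 @ $22 + 152 @ $21 + 115 @ $21 + 96 @ $18 = $10,085
Ending inventory: 139 @ $18 + 148 @ $19 + 292 @ $17 = $10,278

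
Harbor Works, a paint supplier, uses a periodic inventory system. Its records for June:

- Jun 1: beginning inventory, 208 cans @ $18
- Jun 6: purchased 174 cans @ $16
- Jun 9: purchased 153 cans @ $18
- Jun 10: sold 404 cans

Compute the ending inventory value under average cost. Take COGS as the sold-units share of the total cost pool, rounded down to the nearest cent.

Ending inventory = $2,272.79

Jun 10, sell 404: 404/535 × $9,282.00 → $7,009.21
Ending inventory (cost pool remaining) = $2,272.79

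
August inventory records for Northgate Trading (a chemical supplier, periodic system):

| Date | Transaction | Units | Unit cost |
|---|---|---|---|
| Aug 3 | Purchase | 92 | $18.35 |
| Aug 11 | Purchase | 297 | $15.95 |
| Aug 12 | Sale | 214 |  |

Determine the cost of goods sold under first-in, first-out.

Aug 12, 214 sold [FIFO — oldest first]: 92 @ $18.35 + 122 @ $15.95 = $3,634.10
Ending inventory: 175 @ $15.95 = $2,791.25

COGS = $3,634.10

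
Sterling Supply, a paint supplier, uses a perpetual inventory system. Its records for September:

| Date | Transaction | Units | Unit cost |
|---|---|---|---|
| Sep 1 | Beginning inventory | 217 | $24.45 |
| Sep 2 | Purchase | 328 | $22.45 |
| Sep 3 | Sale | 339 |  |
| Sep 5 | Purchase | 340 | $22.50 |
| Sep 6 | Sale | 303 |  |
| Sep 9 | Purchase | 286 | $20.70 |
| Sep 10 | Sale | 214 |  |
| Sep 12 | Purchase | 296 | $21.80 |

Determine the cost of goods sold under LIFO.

COGS = $18,879.85

Sep 3, 339 sold [LIFO — newest first]: 328 @ $22.45 + 11 @ $24.45 = $7,632.55
Sep 6, 303 sold [LIFO — newest first]: 303 @ $22.50 = $6,817.50
Sep 10, 214 sold [LIFO — newest first]: 214 @ $20.70 = $4,429.80
Total COGS = $7,632.55 + $6,817.50 + $4,429.80 = $18,879.85
Ending inventory: 206 @ $24.45 + 37 @ $22.50 + 72 @ $20.70 + 296 @ $21.80 = $13,812.40
Check: goods available $32,692.25 = COGS $18,879.85 + ending $13,812.40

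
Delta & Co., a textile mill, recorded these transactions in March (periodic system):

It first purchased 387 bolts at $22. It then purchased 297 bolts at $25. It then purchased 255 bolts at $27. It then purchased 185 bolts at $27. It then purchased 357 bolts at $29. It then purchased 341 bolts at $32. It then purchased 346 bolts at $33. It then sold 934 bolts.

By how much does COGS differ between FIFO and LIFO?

FIFO COGS: 387 @ $22 + 297 @ $25 + 250 @ $27 = $22,689
LIFO COGS: 346 @ $33 + 341 @ $32 + 247 @ $29 = $29,493
Difference = |$22,689 − $29,493| = $6,804

$6,804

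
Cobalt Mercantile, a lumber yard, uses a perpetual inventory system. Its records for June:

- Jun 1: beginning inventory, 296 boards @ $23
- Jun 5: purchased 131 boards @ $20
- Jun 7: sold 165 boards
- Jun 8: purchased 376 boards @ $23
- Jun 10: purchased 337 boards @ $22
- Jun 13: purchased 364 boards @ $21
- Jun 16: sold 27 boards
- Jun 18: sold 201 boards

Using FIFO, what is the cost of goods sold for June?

Jun 7, 165 sold [FIFO — oldest first]: 165 @ $23 = $3,795
Jun 16, 27 sold [FIFO — oldest first]: 27 @ $23 = $621
Jun 18, 201 sold [FIFO — oldest first]: 104 @ $23 + 97 @ $20 = $4,332
Total COGS = $3,795 + $621 + $4,332 = $8,748
Ending inventory: 34 @ $20 + 376 @ $23 + 337 @ $22 + 364 @ $21 = $24,386

COGS = $8,748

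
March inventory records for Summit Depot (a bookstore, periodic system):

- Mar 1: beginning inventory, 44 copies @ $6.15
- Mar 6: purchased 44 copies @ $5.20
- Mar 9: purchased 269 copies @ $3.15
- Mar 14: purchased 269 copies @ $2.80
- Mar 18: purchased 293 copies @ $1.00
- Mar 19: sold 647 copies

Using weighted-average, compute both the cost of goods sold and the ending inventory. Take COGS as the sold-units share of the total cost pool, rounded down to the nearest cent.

COGS = $1,684.69; ending inventory = $708.26

Mar 19, sell 647: 647/919 × $2,392.95 → $1,684.69
Ending inventory (cost pool remaining) = $708.26
Check: goods available $2,392.95 = COGS $1,684.69 + ending $708.26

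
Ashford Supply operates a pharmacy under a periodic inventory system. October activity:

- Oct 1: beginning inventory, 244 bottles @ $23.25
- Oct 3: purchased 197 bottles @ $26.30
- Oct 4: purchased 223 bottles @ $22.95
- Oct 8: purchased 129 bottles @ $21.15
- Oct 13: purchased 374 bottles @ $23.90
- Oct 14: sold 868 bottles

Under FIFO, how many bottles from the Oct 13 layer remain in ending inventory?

Oct 14, 868 sold [FIFO — oldest first]: 244 @ $23.25 + 197 @ $26.30 + 223 @ $22.95 + 129 @ $21.15 + 75 @ $23.90 = $20,492.80
Ending inventory: 299 @ $23.90 = $7,146.10

299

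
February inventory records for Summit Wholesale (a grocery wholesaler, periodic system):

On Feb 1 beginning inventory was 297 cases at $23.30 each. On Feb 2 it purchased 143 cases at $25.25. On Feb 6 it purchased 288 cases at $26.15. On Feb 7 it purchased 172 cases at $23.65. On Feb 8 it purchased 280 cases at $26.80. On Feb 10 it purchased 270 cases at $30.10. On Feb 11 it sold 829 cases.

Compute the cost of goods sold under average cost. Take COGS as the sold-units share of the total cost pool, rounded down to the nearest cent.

COGS = $21,588.78

Feb 11, sell 829: 829/1450 × $37,760.85 → $21,588.78
Ending inventory (cost pool remaining) = $16,172.07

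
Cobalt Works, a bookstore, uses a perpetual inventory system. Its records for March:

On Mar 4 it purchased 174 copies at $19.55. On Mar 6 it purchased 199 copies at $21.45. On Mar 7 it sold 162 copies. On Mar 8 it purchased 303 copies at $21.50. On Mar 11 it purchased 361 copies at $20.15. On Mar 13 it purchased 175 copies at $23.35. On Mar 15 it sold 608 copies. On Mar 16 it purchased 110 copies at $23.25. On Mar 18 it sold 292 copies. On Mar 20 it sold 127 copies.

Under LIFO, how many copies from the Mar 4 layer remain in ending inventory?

Mar 7, 162 sold [LIFO — newest first]: 162 @ $21.45 = $3,474.90
Mar 15, 608 sold [LIFO — newest first]: 175 @ $23.35 + 361 @ $20.15 + 72 @ $21.50 = $12,908.40
Mar 18, 292 sold [LIFO — newest first]: 110 @ $23.25 + 182 @ $21.50 = $6,470.50
Mar 20, 127 sold [LIFO — newest first]: 49 @ $21.50 + 37 @ $21.45 + 41 @ $19.55 = $2,648.70
Total COGS = $3,474.90 + $12,908.40 + $6,470.50 + $2,648.70 = $25,502.50
Ending inventory: 133 @ $19.55 = $2,600.15
Check: goods available $28,102.65 = COGS $25,502.50 + ending $2,600.15

133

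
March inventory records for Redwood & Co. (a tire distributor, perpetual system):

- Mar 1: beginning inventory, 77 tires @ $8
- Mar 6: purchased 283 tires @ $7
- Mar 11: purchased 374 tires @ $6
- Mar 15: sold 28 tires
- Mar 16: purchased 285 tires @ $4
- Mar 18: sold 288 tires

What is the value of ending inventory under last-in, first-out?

Mar 15, 28 sold [LIFO — newest first]: 28 @ $6 = $168
Mar 18, 288 sold [LIFO — newest first]: 285 @ $4 + 3 @ $6 = $1,158
Total COGS = $168 + $1,158 = $1,326
Ending inventory: 77 @ $8 + 283 @ $7 + 343 @ $6 = $4,655

Ending inventory = $4,655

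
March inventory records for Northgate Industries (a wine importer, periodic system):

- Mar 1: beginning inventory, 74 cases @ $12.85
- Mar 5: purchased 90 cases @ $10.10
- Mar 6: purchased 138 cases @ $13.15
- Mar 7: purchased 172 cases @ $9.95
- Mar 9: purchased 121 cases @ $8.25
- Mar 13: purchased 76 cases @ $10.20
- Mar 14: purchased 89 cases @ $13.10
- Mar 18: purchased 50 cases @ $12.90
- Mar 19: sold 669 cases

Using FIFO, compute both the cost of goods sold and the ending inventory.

Mar 19, 669 sold [FIFO — oldest first]: 74 @ $12.85 + 90 @ $10.10 + 138 @ $13.15 + 172 @ $9.95 + 121 @ $8.25 + 74 @ $10.20 = $7,139.05
Ending inventory: 2 @ $10.20 + 89 @ $13.10 + 50 @ $12.90 = $1,831.30

COGS = $7,139.05; ending inventory = $1,831.30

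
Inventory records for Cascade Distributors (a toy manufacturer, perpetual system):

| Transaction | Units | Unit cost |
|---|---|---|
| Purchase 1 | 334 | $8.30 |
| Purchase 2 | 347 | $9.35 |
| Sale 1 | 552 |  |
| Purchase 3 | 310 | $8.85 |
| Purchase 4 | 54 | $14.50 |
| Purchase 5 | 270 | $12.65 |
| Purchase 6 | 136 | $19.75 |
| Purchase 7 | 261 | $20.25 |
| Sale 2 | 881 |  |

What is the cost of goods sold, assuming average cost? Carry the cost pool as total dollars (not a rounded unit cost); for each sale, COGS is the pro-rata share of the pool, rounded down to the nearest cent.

After Purchase 1: 334 on hand, pool $2,772.20 (≈ $8.3000 each)
After Purchase 2: 681 on hand, pool $6,016.65 (≈ $8.8350 each)
Sale 1, sell 552: 552/681 × $6,016.65 → $4,876.93
After Purchase 3: 439 on hand, pool $3,883.22 (≈ $8.8456 each)
After Purchase 4: 493 on hand, pool $4,666.22 (≈ $9.4649 each)
After Purchase 5: 763 on hand, pool $8,081.72 (≈ $10.5920 each)
After Purchase 6: 899 on hand, pool $10,767.72 (≈ $11.9774 each)
After Purchase 7: 1160 on hand, pool $16,052.97 (≈ $13.8388 each)
Sale 2, sell 881: 881/1160 × $16,052.97 → $12,191.95
Total COGS = $4,876.93 + $12,191.95 = $17,068.88
Ending inventory (cost pool remaining) = $3,861.02

COGS = $17,068.88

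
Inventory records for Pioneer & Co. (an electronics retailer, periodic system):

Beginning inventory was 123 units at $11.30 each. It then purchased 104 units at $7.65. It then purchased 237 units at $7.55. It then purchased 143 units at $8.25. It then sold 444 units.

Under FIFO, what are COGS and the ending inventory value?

Sale 1 (444) [FIFO — oldest first]: 123 @ $11.30 + 104 @ $7.65 + 217 @ $7.55 = $3,823.85
Ending inventory: 20 @ $7.55 + 143 @ $8.25 = $1,330.75
Check: goods available $5,154.60 = COGS $3,823.85 + ending $1,330.75

COGS = $3,823.85; ending inventory = $1,330.75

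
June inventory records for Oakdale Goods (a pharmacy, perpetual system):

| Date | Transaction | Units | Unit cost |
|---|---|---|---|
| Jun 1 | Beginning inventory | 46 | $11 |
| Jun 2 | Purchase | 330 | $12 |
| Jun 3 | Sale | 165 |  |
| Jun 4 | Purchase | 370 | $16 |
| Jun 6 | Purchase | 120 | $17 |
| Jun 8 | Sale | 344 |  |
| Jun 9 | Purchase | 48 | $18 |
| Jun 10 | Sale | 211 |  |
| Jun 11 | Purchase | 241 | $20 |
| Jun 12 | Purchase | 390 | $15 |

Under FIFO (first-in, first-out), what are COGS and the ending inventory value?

COGS = $9,970; ending inventory = $13,990

Jun 3, 165 sold [FIFO — oldest first]: 46 @ $11 + 119 @ $12 = $1,934
Jun 8, 344 sold [FIFO — oldest first]: 211 @ $12 + 133 @ $16 = $4,660
Jun 10, 211 sold [FIFO — oldest first]: 211 @ $16 = $3,376
Total COGS = $1,934 + $4,660 + $3,376 = $9,970
Ending inventory: 26 @ $16 + 120 @ $17 + 48 @ $18 + 241 @ $20 + 390 @ $15 = $13,990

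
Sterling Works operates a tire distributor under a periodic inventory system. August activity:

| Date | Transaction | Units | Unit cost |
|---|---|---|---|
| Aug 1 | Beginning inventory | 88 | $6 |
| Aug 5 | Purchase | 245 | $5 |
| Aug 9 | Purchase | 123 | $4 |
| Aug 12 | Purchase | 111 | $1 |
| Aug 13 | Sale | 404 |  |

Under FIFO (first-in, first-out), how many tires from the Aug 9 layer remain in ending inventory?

52

Aug 13, 404 sold [FIFO — oldest first]: 88 @ $6 + 245 @ $5 + 71 @ $4 = $2,037
Ending inventory: 52 @ $4 + 111 @ $1 = $319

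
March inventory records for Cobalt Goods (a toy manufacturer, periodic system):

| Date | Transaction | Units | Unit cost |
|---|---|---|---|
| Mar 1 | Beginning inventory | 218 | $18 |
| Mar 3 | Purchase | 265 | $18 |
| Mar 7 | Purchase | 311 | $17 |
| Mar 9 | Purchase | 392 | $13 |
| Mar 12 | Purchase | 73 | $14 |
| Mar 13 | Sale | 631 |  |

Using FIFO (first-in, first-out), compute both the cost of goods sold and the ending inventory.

COGS = $11,210; ending inventory = $8,889

Mar 13, 631 sold [FIFO — oldest first]: 218 @ $18 + 265 @ $18 + 148 @ $17 = $11,210
Ending inventory: 163 @ $17 + 392 @ $13 + 73 @ $14 = $8,889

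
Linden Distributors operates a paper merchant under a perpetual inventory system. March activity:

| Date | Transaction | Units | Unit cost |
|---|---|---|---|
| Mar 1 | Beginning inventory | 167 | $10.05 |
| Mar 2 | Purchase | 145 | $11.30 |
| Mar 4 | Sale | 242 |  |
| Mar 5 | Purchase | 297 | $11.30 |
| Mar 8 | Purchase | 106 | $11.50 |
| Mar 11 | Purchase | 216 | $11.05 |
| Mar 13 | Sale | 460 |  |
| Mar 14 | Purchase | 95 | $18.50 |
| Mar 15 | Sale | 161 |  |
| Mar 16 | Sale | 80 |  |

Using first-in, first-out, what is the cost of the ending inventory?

Mar 4, 242 sold [FIFO — oldest first]: 167 @ $10.05 + 75 @ $11.30 = $2,525.85
Mar 13, 460 sold [FIFO — oldest first]: 70 @ $11.30 + 297 @ $11.30 + 93 @ $11.50 = $5,216.60
Mar 15, 161 sold [FIFO — oldest first]: 13 @ $11.50 + 148 @ $11.05 = $1,784.90
Mar 16, 80 sold [FIFO — oldest first]: 68 @ $11.05 + 12 @ $18.50 = $973.40
Total COGS = $2,525.85 + $5,216.60 + $1,784.90 + $973.40 = $10,500.75
Ending inventory: 83 @ $18.50 = $1,535.50
Check: goods available $12,036.25 = COGS $10,500.75 + ending $1,535.50

Ending inventory = $1,535.50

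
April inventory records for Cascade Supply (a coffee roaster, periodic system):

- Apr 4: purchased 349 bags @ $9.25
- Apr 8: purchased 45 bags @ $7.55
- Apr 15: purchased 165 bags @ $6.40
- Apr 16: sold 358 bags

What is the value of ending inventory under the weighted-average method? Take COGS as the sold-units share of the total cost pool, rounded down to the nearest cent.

Apr 16, sell 358: 358/559 × $4,624.00 → $2,961.34
Ending inventory (cost pool remaining) = $1,662.66

Ending inventory = $1,662.66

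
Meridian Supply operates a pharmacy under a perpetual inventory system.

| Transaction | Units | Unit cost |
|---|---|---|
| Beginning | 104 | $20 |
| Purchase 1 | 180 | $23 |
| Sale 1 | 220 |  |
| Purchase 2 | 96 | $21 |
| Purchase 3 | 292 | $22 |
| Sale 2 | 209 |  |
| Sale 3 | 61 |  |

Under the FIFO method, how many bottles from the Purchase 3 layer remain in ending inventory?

182

Sale 1 (220) [FIFO — oldest first]: 104 @ $20 + 116 @ $23 = $4,748
Sale 2 (209) [FIFO — oldest first]: 64 @ $23 + 96 @ $21 + 49 @ $22 = $4,566
Sale 3 (61) [FIFO — oldest first]: 61 @ $22 = $1,342
Total COGS = $4,748 + $4,566 + $1,342 = $10,656
Ending inventory: 182 @ $22 = $4,004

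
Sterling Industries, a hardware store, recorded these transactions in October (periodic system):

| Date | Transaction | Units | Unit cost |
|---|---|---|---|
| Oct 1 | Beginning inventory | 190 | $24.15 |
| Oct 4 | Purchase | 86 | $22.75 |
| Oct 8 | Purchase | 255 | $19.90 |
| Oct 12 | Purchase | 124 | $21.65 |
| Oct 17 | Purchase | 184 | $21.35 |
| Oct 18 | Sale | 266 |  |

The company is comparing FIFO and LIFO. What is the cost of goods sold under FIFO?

COGS = $6,317.50

FIFO COGS: 190 @ $24.15 + 76 @ $22.75 = $6,317.50
LIFO COGS: 184 @ $21.35 + 82 @ $21.65 = $5,703.70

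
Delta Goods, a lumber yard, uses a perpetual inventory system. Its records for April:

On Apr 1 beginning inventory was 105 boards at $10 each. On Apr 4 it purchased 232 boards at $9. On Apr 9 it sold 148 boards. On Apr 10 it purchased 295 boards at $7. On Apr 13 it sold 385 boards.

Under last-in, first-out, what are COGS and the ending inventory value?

Apr 9, 148 sold [LIFO — newest first]: 148 @ $9 = $1,332
Apr 13, 385 sold [LIFO — newest first]: 295 @ $7 + 84 @ $9 + 6 @ $10 = $2,881
Total COGS = $1,332 + $2,881 = $4,213
Ending inventory: 99 @ $10 = $990
Check: goods available $5,203 = COGS $4,213 + ending $990

COGS = $4,213; ending inventory = $990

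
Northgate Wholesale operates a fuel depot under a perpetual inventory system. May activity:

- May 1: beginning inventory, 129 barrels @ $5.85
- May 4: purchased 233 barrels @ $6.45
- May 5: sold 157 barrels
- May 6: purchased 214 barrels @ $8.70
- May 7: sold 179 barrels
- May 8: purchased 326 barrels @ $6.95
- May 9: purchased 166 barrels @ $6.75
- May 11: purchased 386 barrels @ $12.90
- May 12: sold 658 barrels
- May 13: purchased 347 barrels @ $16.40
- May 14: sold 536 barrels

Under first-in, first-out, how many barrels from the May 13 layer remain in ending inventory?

May 5, 157 sold [FIFO — oldest first]: 129 @ $5.85 + 28 @ $6.45 = $935.25
May 7, 179 sold [FIFO — oldest first]: 179 @ $6.45 = $1,154.55
May 12, 658 sold [FIFO — oldest first]: 26 @ $6.45 + 214 @ $8.70 + 326 @ $6.95 + 92 @ $6.75 = $4,916.20
May 14, 536 sold [FIFO — oldest first]: 74 @ $6.75 + 386 @ $12.90 + 76 @ $16.40 = $6,725.30
Total COGS = $935.25 + $1,154.55 + $4,916.20 + $6,725.30 = $13,731.30
Ending inventory: 271 @ $16.40 = $4,444.40
Check: goods available $18,175.70 = COGS $13,731.30 + ending $4,444.40

271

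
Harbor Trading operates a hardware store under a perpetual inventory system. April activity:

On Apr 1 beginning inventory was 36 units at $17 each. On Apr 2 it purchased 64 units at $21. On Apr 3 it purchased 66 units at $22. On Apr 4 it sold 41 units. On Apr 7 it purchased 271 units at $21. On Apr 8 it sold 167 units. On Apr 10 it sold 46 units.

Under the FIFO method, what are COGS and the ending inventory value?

Apr 4, 41 sold [FIFO — oldest first]: 36 @ $17 + 5 @ $21 = $717
Apr 8, 167 sold [FIFO — oldest first]: 59 @ $21 + 66 @ $22 + 42 @ $21 = $3,573
Apr 10, 46 sold [FIFO — oldest first]: 46 @ $21 = $966
Total COGS = $717 + $3,573 + $966 = $5,256
Ending inventory: 183 @ $21 = $3,843
Check: goods available $9,099 = COGS $5,256 + ending $3,843

COGS = $5,256; ending inventory = $3,843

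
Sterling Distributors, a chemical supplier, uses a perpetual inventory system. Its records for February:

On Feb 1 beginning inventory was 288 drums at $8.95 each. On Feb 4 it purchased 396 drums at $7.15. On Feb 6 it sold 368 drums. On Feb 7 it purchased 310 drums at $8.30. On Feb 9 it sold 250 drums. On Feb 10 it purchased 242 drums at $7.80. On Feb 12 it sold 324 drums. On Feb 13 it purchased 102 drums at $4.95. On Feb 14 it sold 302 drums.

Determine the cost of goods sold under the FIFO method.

Feb 6, 368 sold [FIFO — oldest first]: 288 @ $8.95 + 80 @ $7.15 = $3,149.60
Feb 9, 250 sold [FIFO — oldest first]: 250 @ $7.15 = $1,787.50
Feb 12, 324 sold [FIFO — oldest first]: 66 @ $7.15 + 258 @ $8.30 = $2,613.30
Feb 14, 302 sold [FIFO — oldest first]: 52 @ $8.30 + 242 @ $7.80 + 8 @ $4.95 = $2,358.80
Total COGS = $3,149.60 + $1,787.50 + $2,613.30 + $2,358.80 = $9,909.20
Ending inventory: 94 @ $4.95 = $465.30
Check: goods available $10,374.50 = COGS $9,909.20 + ending $465.30

COGS = $9,909.20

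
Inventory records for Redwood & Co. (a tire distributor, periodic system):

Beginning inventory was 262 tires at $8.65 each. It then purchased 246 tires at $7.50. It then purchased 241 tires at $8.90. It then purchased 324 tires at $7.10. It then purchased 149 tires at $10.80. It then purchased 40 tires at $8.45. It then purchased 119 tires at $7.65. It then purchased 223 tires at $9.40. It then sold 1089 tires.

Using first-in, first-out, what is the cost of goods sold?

COGS = $8,729.40

Sale 1 (1089) [FIFO — oldest first]: 262 @ $8.65 + 246 @ $7.50 + 241 @ $8.90 + 324 @ $7.10 + 16 @ $10.80 = $8,729.40
Ending inventory: 133 @ $10.80 + 40 @ $8.45 + 119 @ $7.65 + 223 @ $9.40 = $4,780.95
Check: goods available $13,510.35 = COGS $8,729.40 + ending $4,780.95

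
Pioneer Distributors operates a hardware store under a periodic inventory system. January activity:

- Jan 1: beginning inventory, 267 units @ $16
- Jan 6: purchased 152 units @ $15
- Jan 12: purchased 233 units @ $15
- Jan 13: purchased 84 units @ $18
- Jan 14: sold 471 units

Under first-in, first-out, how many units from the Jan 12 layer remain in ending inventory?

181

Jan 14, 471 sold [FIFO — oldest first]: 267 @ $16 + 152 @ $15 + 52 @ $15 = $7,332
Ending inventory: 181 @ $15 + 84 @ $18 = $4,227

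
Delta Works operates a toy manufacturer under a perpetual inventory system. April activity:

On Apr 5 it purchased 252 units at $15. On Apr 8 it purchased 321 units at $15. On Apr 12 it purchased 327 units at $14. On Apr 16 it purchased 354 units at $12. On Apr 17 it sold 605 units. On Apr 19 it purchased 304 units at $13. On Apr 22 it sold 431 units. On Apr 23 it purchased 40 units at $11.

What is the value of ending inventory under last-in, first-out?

Ending inventory = $8,270

Apr 17, 605 sold [LIFO — newest first]: 354 @ $12 + 251 @ $14 = $7,762
Apr 22, 431 sold [LIFO — newest first]: 304 @ $13 + 76 @ $14 + 51 @ $15 = $5,781
Total COGS = $7,762 + $5,781 = $13,543
Ending inventory: 252 @ $15 + 270 @ $15 + 40 @ $11 = $8,270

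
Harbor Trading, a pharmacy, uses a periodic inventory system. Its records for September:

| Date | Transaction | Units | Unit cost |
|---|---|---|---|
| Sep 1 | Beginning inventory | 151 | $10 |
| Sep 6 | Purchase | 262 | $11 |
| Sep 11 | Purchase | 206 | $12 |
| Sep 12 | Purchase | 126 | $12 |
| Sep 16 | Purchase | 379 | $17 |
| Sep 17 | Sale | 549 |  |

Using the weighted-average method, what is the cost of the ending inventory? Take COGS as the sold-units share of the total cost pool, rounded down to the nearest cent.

Ending inventory = $7,580.90

Sep 17, sell 549: 549/1124 × $14,819.00 → $7,238.10
Ending inventory (cost pool remaining) = $7,580.90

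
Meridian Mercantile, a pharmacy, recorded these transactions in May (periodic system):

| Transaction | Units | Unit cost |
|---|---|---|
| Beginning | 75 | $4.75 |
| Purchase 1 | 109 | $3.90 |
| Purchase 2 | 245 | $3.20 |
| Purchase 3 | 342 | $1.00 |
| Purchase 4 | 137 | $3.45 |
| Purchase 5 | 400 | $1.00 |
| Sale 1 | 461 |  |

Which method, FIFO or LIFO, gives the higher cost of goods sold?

FIFO

FIFO COGS: 75 @ $4.75 + 109 @ $3.90 + 245 @ $3.20 + 32 @ $1.00 = $1,597.35
LIFO COGS: 400 @ $1.00 + 61 @ $3.45 = $610.45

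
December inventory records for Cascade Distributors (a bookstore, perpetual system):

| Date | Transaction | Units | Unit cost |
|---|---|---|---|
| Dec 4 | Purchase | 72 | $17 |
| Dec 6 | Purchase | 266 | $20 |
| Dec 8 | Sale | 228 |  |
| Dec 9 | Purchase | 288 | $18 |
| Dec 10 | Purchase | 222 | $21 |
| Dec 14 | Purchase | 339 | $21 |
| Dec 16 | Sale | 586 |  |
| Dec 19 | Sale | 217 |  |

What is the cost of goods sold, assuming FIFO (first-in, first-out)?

COGS = $20,233

Dec 8, 228 sold [FIFO — oldest first]: 72 @ $17 + 156 @ $20 = $4,344
Dec 16, 586 sold [FIFO — oldest first]: 110 @ $20 + 288 @ $18 + 188 @ $21 = $11,332
Dec 19, 217 sold [FIFO — oldest first]: 34 @ $21 + 183 @ $21 = $4,557
Total COGS = $4,344 + $11,332 + $4,557 = $20,233
Ending inventory: 156 @ $21 = $3,276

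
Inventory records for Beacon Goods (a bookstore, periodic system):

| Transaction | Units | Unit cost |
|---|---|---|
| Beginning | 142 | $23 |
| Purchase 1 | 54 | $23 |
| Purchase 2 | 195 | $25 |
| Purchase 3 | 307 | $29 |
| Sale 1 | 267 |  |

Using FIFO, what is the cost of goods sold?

Sale 1 (267) [FIFO — oldest first]: 142 @ $23 + 54 @ $23 + 71 @ $25 = $6,283
Ending inventory: 124 @ $25 + 307 @ $29 = $12,003
Check: goods available $18,286 = COGS $6,283 + ending $12,003

COGS = $6,283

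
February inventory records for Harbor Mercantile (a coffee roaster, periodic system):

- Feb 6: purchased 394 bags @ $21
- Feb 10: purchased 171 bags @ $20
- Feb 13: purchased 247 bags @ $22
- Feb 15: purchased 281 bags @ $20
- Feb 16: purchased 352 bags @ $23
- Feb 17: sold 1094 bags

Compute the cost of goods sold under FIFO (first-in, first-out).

Feb 17, 1094 sold [FIFO — oldest first]: 394 @ $21 + 171 @ $20 + 247 @ $22 + 281 @ $20 + 1 @ $23 = $22,771
Ending inventory: 351 @ $23 = $8,073
Check: goods available $30,844 = COGS $22,771 + ending $8,073

COGS = $22,771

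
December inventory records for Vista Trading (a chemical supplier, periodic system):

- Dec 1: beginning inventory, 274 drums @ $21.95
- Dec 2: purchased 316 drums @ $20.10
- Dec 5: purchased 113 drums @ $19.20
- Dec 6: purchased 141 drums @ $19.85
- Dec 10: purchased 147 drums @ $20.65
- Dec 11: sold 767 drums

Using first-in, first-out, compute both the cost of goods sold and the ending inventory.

COGS = $15,805.90; ending inventory = $4,564.00

Dec 11, 767 sold [FIFO — oldest first]: 274 @ $21.95 + 316 @ $20.10 + 113 @ $19.20 + 64 @ $19.85 = $15,805.90
Ending inventory: 77 @ $19.85 + 147 @ $20.65 = $4,564.00
Check: goods available $20,369.90 = COGS $15,805.90 + ending $4,564.00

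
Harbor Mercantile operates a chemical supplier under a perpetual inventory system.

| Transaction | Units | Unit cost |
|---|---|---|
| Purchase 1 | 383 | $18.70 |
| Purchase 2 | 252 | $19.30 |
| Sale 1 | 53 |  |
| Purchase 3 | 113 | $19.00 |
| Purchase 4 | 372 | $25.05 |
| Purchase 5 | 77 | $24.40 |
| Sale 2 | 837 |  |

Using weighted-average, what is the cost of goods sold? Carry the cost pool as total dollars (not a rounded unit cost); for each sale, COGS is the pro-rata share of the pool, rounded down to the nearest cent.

COGS = $18,831.21

After Purchase 1: 383 on hand, pool $7,162.10 (≈ $18.7000 each)
After Purchase 2: 635 on hand, pool $12,025.70 (≈ $18.9381 each)
Sale 1, sell 53: 53/635 × $12,025.70 → $1,003.71
After Purchase 3: 695 on hand, pool $13,168.99 (≈ $18.9482 each)
After Purchase 4: 1067 on hand, pool $22,487.59 (≈ $21.0755 each)
After Purchase 5: 1144 on hand, pool $24,366.39 (≈ $21.2993 each)
Sale 2, sell 837: 837/1144 × $24,366.39 → $17,827.50
Total COGS = $1,003.71 + $17,827.50 = $18,831.21
Ending inventory (cost pool remaining) = $6,538.89
Check: goods available $25,370.10 = COGS $18,831.21 + ending $6,538.89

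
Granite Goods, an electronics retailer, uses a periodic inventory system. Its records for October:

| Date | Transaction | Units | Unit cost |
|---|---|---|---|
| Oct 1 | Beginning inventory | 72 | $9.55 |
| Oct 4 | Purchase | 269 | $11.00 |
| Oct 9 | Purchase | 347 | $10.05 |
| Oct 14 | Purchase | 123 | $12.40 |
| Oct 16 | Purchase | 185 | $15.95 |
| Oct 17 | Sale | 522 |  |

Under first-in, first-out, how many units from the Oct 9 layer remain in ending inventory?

Oct 17, 522 sold [FIFO — oldest first]: 72 @ $9.55 + 269 @ $11.00 + 181 @ $10.05 = $5,465.65
Ending inventory: 166 @ $10.05 + 123 @ $12.40 + 185 @ $15.95 = $6,144.25

166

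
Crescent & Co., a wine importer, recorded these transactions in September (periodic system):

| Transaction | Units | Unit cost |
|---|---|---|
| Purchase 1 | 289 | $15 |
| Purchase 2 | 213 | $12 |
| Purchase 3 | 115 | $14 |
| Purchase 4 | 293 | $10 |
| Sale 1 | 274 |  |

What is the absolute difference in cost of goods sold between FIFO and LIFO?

FIFO COGS: 274 @ $15 = $4,110
LIFO COGS: 274 @ $10 = $2,740
Difference = |$4,110 − $2,740| = $1,370

$1,370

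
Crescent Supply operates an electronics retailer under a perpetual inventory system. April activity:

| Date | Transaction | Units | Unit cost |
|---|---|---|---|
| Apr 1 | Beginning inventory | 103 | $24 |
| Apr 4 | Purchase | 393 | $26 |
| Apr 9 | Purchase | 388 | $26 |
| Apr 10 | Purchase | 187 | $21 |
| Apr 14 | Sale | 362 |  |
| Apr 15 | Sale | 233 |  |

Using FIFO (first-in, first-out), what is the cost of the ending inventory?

Apr 14, 362 sold [FIFO — oldest first]: 103 @ $24 + 259 @ $26 = $9,206
Apr 15, 233 sold [FIFO — oldest first]: 134 @ $26 + 99 @ $26 = $6,058
Total COGS = $9,206 + $6,058 = $15,264
Ending inventory: 289 @ $26 + 187 @ $21 = $11,441
Check: goods available $26,705 = COGS $15,264 + ending $11,441

Ending inventory = $11,441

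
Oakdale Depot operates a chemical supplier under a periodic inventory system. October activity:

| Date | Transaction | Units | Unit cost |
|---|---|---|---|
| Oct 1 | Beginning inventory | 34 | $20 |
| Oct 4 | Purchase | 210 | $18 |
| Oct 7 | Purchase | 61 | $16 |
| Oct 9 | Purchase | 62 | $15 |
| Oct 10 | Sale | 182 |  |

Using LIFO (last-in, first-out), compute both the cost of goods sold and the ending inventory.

Oct 10, 182 sold [LIFO — newest first]: 62 @ $15 + 61 @ $16 + 59 @ $18 = $2,968
Ending inventory: 34 @ $20 + 151 @ $18 = $3,398

COGS = $2,968; ending inventory = $3,398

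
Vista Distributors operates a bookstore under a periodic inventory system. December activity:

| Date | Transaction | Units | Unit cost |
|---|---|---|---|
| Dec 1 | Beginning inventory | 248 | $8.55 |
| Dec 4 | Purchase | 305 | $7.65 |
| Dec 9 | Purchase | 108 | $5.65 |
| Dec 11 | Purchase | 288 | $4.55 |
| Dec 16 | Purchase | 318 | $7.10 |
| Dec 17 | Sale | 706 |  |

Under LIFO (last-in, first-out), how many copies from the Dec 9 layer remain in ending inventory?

8

Dec 17, 706 sold [LIFO — newest first]: 318 @ $7.10 + 288 @ $4.55 + 100 @ $5.65 = $4,133.20
Ending inventory: 248 @ $8.55 + 305 @ $7.65 + 8 @ $5.65 = $4,498.85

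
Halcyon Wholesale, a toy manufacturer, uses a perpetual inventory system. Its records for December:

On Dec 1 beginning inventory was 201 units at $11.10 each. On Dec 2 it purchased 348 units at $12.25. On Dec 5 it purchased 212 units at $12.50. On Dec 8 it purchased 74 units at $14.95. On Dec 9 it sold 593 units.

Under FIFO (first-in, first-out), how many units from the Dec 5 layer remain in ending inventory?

168

Dec 9, 593 sold [FIFO — oldest first]: 201 @ $11.10 + 348 @ $12.25 + 44 @ $12.50 = $7,044.10
Ending inventory: 168 @ $12.50 + 74 @ $14.95 = $3,206.30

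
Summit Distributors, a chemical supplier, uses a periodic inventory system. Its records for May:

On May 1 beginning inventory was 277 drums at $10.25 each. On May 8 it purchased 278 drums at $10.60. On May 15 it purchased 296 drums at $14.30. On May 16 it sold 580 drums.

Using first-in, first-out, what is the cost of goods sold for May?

May 16, 580 sold [FIFO — oldest first]: 277 @ $10.25 + 278 @ $10.60 + 25 @ $14.30 = $6,143.55
Ending inventory: 271 @ $14.30 = $3,875.30
Check: goods available $10,018.85 = COGS $6,143.55 + ending $3,875.30

COGS = $6,143.55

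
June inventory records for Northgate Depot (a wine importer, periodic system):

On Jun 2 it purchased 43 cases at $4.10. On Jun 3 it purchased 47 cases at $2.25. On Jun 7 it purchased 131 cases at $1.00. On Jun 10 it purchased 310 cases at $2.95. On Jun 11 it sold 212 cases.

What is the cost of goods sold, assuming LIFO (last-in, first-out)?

COGS = $625.40

Jun 11, 212 sold [LIFO — newest first]: 212 @ $2.95 = $625.40
Ending inventory: 43 @ $4.10 + 47 @ $2.25 + 131 @ $1.00 + 98 @ $2.95 = $702.15
Check: goods available $1,327.55 = COGS $625.40 + ending $702.15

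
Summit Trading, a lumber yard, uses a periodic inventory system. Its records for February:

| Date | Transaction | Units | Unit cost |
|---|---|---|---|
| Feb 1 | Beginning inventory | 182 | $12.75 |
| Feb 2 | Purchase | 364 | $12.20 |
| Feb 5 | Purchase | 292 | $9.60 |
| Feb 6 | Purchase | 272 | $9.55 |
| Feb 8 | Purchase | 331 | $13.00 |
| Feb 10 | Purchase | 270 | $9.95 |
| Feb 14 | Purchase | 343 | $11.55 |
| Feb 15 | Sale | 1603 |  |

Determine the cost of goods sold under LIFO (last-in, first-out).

COGS = $17,510.95

Feb 15, 1603 sold [LIFO — newest first]: 343 @ $11.55 + 270 @ $9.95 + 331 @ $13.00 + 272 @ $9.55 + 292 @ $9.60 + 95 @ $12.20 = $17,510.95
Ending inventory: 182 @ $12.75 + 269 @ $12.20 = $5,602.30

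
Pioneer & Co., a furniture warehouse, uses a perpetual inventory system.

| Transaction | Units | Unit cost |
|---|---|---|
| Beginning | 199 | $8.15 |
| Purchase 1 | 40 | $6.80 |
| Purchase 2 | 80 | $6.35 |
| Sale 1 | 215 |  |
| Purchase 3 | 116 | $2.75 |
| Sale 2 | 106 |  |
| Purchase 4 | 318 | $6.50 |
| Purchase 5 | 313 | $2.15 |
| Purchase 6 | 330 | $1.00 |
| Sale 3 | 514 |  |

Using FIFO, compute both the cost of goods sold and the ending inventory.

COGS = $4,964.15; ending inventory = $826.65

Sale 1 (215) [FIFO — oldest first]: 199 @ $8.15 + 16 @ $6.80 = $1,730.65
Sale 2 (106) [FIFO — oldest first]: 24 @ $6.80 + 80 @ $6.35 + 2 @ $2.75 = $676.70
Sale 3 (514) [FIFO — oldest first]: 114 @ $2.75 + 318 @ $6.50 + 82 @ $2.15 = $2,556.80
Total COGS = $1,730.65 + $676.70 + $2,556.80 = $4,964.15
Ending inventory: 231 @ $2.15 + 330 @ $1.00 = $826.65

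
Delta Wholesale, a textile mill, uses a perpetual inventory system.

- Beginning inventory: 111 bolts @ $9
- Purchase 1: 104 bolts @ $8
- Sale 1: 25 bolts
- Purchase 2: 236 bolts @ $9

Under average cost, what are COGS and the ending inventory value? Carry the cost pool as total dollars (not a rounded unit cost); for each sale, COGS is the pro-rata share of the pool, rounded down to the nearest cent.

COGS = $212.90; ending inventory = $3,742.10

After Beginning: 111 on hand, pool $999.00 (≈ $9.0000 each)
After Purchase 1: 215 on hand, pool $1,831.00 (≈ $8.5163 each)
Sale 1, sell 25: 25/215 × $1,831.00 → $212.90
After Purchase 2: 426 on hand, pool $3,742.10 (≈ $8.7843 each)
Ending inventory (cost pool remaining) = $3,742.10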